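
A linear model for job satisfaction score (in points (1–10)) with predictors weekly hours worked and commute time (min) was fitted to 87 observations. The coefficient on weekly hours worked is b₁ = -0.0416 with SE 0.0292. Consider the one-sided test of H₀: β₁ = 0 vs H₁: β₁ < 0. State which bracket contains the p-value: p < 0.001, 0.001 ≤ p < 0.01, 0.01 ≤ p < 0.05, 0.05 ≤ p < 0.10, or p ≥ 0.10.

t = -0.0416 / 0.0292 = -1.425.
df = n − k − 1 = 87 − 2 − 1 = 84.
One-sided p = P(T_{84} < t) ≈ 0.0790.
So 0.05 ≤ p < 0.10.

0.05 ≤ p < 0.10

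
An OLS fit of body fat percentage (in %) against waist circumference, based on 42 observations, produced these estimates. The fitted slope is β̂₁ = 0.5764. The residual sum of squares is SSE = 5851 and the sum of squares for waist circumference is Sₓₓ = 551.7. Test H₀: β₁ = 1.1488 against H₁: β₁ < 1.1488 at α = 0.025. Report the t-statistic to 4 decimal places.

t = -1.1116

MSE = SSE/(n − 2) = 5851/40 = 146.275.
SE(β̂₁) = √(MSE/Sₓₓ) = √(146.275/551.7) = 0.514913.
t = (0.5764 − 1.1488) / 0.514913 = -1.1116.
df = n − 2 = 40.
One-sided p ≈ 0.1365, which is ≥ 0.025, so fail to reject H₀.
The data do not give significant evidence that the true slope on waist circumference is below 1.1488 % per unit.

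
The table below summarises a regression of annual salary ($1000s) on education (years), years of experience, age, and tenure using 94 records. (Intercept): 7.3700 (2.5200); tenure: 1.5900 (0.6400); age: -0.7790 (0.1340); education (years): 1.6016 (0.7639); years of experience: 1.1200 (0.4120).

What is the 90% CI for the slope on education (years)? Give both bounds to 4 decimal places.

(0.3319, 2.8713)

Read off: b = 1.6016, SE = 0.7639 for education (years).
df = n − k − 1 = 94 − 4 − 1 = 89.
t* = t_{0.05, 89} = 1.662155.
Margin = t* × SE = 1.662155 × 0.7639 = 1.269720.
CI: 1.6016 ± 1.269720 → (0.3319, 2.8713).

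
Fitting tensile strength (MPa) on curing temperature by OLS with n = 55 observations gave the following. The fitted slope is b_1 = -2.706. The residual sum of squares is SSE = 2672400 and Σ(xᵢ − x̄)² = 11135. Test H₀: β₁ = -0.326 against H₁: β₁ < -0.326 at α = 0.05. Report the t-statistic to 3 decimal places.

t = -1.118

MSE = SSE/(n − 2) = 2672400/53 = 50422.6.
SE(b_1) = √(MSE/Sₓₓ) = √(50422.6/11135) = 2.12798.
t = (-2.706 − (-0.326)) / 2.12798 = -1.118.
df = n − 2 = 53.
One-sided p ≈ 0.1342, which is ≥ 0.05, so fail to reject H₀.
The data do not give significant evidence that the true slope on curing temperature is below -0.326 MPa per unit.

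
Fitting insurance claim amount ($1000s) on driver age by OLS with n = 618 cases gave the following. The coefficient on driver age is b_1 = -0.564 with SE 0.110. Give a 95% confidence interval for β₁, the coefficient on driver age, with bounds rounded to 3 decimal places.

df = n − 2 = 618 − 2 = 616.
t* = t_{0.025, 616} = 1.963823.
Margin = t* × SE = 1.963823 × 0.110 = 0.21602.
CI: -0.564 ± 0.21602 → (-0.780, -0.348).
With 95% confidence, each one-unit increase in driver age is associated with a change of between -0.780 and -0.348 $1000s in insurance claim amount.

(-0.780, -0.348)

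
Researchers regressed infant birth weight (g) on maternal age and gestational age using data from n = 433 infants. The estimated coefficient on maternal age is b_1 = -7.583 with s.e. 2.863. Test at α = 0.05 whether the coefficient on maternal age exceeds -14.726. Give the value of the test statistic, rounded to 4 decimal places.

t = 2.4949

H₀: β₁ = -14.726 vs H₁: β₁ > -14.726.
t = (b_1 − β₁⁰)/SE = (-7.583 − (-14.726)) / 2.863 = 2.4949.
df = n − k − 1 = 433 − 2 − 1 = 430.
One-sided p ≈ 0.0065, which is < 0.05, so reject H₀.
There is evidence that the true slope on maternal age exceeds -14.726 g per unit, holding the other predictors fixed.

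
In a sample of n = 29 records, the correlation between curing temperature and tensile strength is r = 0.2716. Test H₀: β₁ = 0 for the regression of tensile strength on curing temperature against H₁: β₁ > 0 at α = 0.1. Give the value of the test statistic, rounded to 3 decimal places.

t = r·√(n − 2)/√(1 − r²) = 0.2716·√27/√0.926233 = 1.466.
df = n − 2 = 27.
One-sided p ≈ 0.0770, which is < 0.1, so reject H₀.
There is evidence of a linear association between curing temperature and tensile strength.

t = 1.466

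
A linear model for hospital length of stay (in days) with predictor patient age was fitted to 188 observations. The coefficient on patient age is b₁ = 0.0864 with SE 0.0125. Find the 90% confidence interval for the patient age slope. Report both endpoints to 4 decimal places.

(0.0657, 0.1071)

df = n − 2 = 188 − 2 = 186.
t* = t_{0.05, 186} = 1.653087.
Margin = t* × SE = 1.653087 × 0.0125 = 0.020664.
CI: 0.0864 ± 0.020664 → (0.0657, 0.1071).
With 90% confidence, each one-unit increase in patient age is associated with a change of between 0.0657 and 0.1071 days in hospital length of stay.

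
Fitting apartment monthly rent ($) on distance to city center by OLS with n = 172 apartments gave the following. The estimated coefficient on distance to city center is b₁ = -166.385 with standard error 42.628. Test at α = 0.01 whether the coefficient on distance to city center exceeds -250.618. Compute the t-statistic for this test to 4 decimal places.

t = 1.9760

H₀: β₁ = -250.618 vs H₁: β₁ > -250.618.
t = (b₁ − β₁⁰)/SE = (-166.385 − (-250.618)) / 42.628 = 1.9760.
df = n − 2 = 172 − 2 = 170.
One-sided p ≈ 0.0249, which is ≥ 0.01, so fail to reject H₀.
The data do not give significant evidence that the true slope on distance to city center exceeds -250.618 $ per unit.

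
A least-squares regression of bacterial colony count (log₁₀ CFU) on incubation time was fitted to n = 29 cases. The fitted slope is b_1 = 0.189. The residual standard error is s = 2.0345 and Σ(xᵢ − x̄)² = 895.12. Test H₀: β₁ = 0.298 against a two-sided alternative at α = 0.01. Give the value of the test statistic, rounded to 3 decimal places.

t = -1.603

SE(b_1) = s/√Sₓₓ = 2.0345/√895.12 = 0.0680013.
t = (0.189 − 0.298) / 0.0680013 = -1.603.
df = n − 2 = 27.
Two-sided p ≈ 0.1206, which is ≥ 0.01, so fail to reject H₀.
The data are consistent with a true slope of 0.298 log₁₀ CFU per unit of incubation time.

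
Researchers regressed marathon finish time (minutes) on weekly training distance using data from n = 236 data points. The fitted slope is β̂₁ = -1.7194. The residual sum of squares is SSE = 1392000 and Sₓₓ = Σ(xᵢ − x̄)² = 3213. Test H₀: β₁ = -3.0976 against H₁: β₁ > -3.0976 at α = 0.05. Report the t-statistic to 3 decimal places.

MSE = SSE/(n − 2) = 1392000/234 = 5948.72.
SE(β̂₁) = √(MSE/Sₓₓ) = √(5948.72/3213) = 1.36068.
t = (-1.7194 − (-3.0976)) / 1.36068 = 1.013.
df = n − 2 = 234.
One-sided p ≈ 0.1561, which is ≥ 0.05, so fail to reject H₀.
The data do not give significant evidence that the true slope on weekly training distance exceeds -3.0976 minutes per unit.

t = 1.013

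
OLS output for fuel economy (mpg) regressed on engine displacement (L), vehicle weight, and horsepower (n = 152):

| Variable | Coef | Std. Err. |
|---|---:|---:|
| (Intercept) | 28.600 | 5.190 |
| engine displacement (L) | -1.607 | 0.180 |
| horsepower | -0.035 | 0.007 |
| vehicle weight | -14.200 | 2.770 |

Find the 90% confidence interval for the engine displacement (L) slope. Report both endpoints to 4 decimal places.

Read off: b = -1.607, SE = 0.180 for engine displacement (L).
df = n − k − 1 = 152 − 3 − 1 = 148.
t* = t_{0.05, 148} = 1.655215.
Margin = t* × SE = 1.655215 × 0.180 = 0.297939.
CI: -1.607 ± 0.297939 → (-1.9049, -1.3091).

(-1.9049, -1.3091)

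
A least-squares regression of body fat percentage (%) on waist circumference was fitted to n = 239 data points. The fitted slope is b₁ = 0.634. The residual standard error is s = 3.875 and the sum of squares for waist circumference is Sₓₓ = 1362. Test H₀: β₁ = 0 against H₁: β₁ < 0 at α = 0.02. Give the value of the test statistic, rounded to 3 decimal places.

t = 6.038

SE(b₁) = s/√Sₓₓ = 3.875/√1362 = 0.104999.
t = 0.634 / 0.104999 = 6.038.
df = n − 2 = 237.
One-sided p ≈ 1.0000, which is ≥ 0.02, so fail to reject H₀.
The data do not give significant evidence that the true slope on waist circumference is negative.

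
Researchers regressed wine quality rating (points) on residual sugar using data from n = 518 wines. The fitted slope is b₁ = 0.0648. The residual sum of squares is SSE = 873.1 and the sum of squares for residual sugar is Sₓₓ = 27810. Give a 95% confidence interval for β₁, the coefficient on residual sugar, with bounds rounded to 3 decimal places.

MSE = SSE/(n − 2) = 873.1/516 = 1.69205.
SE(b₁) = √(MSE/Sₓₓ) = √(1.69205/27810) = 0.00780022.
df = n − 2 = 516.
t* = t_{0.025, 516} = 1.964572.
Margin = t* × SE = 1.964572 × 0.00780022 = 0.01532.
CI: 0.0648 ± 0.01532 → (0.049, 0.080).
With 95% confidence, each one-unit increase in residual sugar is associated with a change of between 0.049 and 0.080 points in wine quality rating.

(0.049, 0.080)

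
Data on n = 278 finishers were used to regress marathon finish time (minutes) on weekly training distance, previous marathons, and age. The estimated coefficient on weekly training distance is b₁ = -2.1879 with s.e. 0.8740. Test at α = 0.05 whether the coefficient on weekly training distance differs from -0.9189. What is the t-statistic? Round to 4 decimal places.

H₀: β₁ = -0.9189 vs H₁: β₁ ≠ -0.9189.
t = (b₁ − β₁⁰)/SE = (-2.1879 − (-0.9189)) / 0.8740 = -1.4519.
df = n − k − 1 = 278 − 3 − 1 = 274.
Two-sided p ≈ 0.1477, which is ≥ 0.05, so fail to reject H₀.
The data are consistent with a true slope of -0.9189 minutes per unit of weekly training distance, holding the other predictors fixed.

t = -1.4519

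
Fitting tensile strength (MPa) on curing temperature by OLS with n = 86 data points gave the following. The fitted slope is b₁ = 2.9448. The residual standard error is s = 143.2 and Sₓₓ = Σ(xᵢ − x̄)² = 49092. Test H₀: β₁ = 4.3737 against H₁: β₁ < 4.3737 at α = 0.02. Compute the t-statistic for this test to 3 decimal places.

t = -2.211

SE(b₁) = s/√Sₓₓ = 143.2/√49092 = 0.646305.
t = (2.9448 − 4.3737) / 0.646305 = -2.211.
df = n − 2 = 84.
One-sided p ≈ 0.0149, which is < 0.02, so reject H₀.
There is evidence that the true slope on curing temperature is below 4.3737 MPa per unit.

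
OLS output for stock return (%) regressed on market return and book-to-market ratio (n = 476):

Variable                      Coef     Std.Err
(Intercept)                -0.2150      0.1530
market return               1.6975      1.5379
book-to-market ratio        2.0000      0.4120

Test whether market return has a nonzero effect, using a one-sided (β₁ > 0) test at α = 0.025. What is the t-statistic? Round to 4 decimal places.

Read off: b = 1.6975, SE = 1.5379 for market return.
H₀: β₁ = 0 vs H₁: β₁ > 0.
t = 1.6975 / 1.5379 = 1.1038.
df = n − k − 1 = 476 − 2 − 1 = 473.
One-sided p ≈ 0.1351, which is ≥ 0.025, so fail to reject H₀.
The data do not give significant evidence that the true slope on market return is positive, holding the other predictors fixed.

t = 1.1038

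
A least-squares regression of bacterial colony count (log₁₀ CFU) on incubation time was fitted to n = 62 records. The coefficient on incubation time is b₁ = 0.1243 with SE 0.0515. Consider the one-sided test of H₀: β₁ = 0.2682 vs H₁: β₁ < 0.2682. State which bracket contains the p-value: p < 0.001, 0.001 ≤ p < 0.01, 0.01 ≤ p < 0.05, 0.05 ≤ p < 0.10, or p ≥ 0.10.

0.001 ≤ p < 0.01

t = (0.1243 − 0.2682) / 0.0515 = -2.794.
df = n − 2 = 62 − 2 = 60.
One-sided p = P(T_{60} < t) ≈ 0.0035.
So 0.001 ≤ p < 0.01.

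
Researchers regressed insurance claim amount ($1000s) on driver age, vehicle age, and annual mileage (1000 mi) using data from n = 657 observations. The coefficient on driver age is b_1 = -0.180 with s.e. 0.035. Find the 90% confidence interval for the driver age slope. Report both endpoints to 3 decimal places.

(-0.238, -0.122)

df = n − k − 1 = 657 − 3 − 1 = 653.
t* = t_{0.05, 653} = 1.64719.
Margin = t* × SE = 1.64719 × 0.035 = 0.05765.
CI: -0.180 ± 0.05765 → (-0.238, -0.122).
With 90% confidence, each one-unit increase in driver age is associated with a change of between -0.238 and -0.122 $1000s in insurance claim amount, holding the other predictors fixed.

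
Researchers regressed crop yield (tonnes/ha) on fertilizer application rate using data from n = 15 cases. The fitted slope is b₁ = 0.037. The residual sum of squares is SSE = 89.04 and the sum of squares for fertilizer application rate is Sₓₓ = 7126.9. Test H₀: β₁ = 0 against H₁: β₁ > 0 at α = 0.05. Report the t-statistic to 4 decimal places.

MSE = SSE/(n − 2) = 89.04/13 = 6.84923.
SE(b₁) = √(MSE/Sₓₓ) = √(6.84923/7126.9) = 0.0310006.
t = 0.037 / 0.0310006 = 1.1935.
df = n − 2 = 13.
One-sided p ≈ 0.1270, which is ≥ 0.05, so fail to reject H₀.
The data do not give significant evidence that the true slope on fertilizer application rate is positive.

t = 1.1935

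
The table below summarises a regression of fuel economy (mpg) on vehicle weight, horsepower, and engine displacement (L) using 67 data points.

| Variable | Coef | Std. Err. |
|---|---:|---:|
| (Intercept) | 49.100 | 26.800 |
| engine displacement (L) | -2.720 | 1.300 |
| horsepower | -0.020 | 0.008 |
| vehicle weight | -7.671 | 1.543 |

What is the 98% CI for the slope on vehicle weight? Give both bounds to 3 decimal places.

Read off: b = -7.671, SE = 1.543 for vehicle weight.
df = n − k − 1 = 67 − 3 − 1 = 63.
t* = t_{0.01, 63} = 2.387008.
Margin = t* × SE = 2.387008 × 1.543 = 3.68315.
CI: -7.671 ± 3.68315 → (-11.354, -3.988).

(-11.354, -3.988)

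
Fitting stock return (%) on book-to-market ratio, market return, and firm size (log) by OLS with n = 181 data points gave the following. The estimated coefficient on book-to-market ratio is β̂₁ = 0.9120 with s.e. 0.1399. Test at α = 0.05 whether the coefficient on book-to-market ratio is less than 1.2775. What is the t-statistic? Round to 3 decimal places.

t = -2.613

H₀: β₁ = 1.2775 vs H₁: β₁ < 1.2775.
t = (β̂₁ − β₁⁰)/SE = (0.9120 − 1.2775) / 0.1399 = -2.613.
df = n − k − 1 = 181 − 3 − 1 = 177.
One-sided p ≈ 0.0049, which is < 0.05, so reject H₀.
There is evidence that the true slope on book-to-market ratio is below 1.2775 % per unit, holding the other predictors fixed.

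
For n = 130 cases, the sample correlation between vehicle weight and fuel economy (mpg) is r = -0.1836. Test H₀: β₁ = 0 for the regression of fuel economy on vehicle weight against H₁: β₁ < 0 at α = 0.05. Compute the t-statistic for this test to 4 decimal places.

t = -2.1131

t = r·√(n − 2)/√(1 − r²) = -0.1836·√128/√0.966291 = -2.1131.
df = n − 2 = 128.
One-sided p ≈ 0.0183, which is < 0.05, so reject H₀.
There is evidence of a linear association between vehicle weight and fuel economy.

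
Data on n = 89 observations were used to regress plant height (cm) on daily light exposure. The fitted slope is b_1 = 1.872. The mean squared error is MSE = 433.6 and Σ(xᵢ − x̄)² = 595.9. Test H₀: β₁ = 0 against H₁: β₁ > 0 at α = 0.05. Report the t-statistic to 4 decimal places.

SE(b_1) = √(MSE/Sₓₓ) = √(433.6/595.9) = 0.853018.
t = 1.872 / 0.853018 = 2.1946.
df = n − 2 = 87.
One-sided p ≈ 0.0154, which is < 0.05, so reject H₀.
There is evidence that the true slope on daily light exposure is positive.

t = 2.1946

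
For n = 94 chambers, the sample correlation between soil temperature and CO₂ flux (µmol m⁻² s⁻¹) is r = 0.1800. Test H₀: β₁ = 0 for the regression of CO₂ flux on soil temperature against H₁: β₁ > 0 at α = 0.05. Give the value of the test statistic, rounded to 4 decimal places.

t = r·√(n − 2)/√(1 − r²) = 0.1800·√92/√0.9676 = 1.7552.
df = n − 2 = 92.
One-sided p ≈ 0.0413, which is < 0.05, so reject H₀.
There is evidence of a linear association between soil temperature and CO₂ flux.

t = 1.7552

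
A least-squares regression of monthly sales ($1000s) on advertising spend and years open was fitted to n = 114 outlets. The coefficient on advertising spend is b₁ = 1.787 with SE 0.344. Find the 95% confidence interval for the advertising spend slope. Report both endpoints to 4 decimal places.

df = n − k − 1 = 114 − 2 − 1 = 111.
t* = t_{0.025, 111} = 1.981567.
Margin = t* × SE = 1.981567 × 0.344 = 0.681659.
CI: 1.787 ± 0.681659 → (1.1053, 2.4687).
With 95% confidence, each one-unit increase in advertising spend is associated with a change of between 1.1053 and 2.4687 $1000s in monthly sales, holding the other predictors fixed.

(1.1053, 2.4687)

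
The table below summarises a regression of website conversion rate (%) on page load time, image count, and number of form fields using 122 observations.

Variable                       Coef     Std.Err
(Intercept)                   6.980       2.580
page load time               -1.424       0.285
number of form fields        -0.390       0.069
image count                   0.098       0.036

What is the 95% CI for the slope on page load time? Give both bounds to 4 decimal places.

(-1.9884, -0.8596)

Read off: b = -1.424, SE = 0.285 for page load time.
df = n − k − 1 = 122 − 3 − 1 = 118.
t* = t_{0.025, 118} = 1.980272.
Margin = t* × SE = 1.980272 × 0.285 = 0.564378.
CI: -1.424 ± 0.564378 → (-1.9884, -0.8596).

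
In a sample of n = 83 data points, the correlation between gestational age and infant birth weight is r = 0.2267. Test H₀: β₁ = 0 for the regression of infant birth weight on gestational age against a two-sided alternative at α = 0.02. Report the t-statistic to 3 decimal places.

t = r·√(n − 2)/√(1 − r²) = 0.2267·√81/√0.948607 = 2.095.
df = n − 2 = 81.
Two-sided p ≈ 0.0393, which is ≥ 0.02, so fail to reject H₀.
The data do not give significant evidence of a linear association between gestational age and infant birth weight.

t = 2.095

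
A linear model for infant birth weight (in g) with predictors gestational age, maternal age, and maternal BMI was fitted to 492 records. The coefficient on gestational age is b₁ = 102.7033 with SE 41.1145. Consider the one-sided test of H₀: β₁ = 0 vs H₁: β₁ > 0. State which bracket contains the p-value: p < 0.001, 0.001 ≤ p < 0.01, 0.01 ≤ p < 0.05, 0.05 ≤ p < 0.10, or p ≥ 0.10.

t = 102.7033 / 41.1145 = 2.498.
df = n − k − 1 = 492 − 3 − 1 = 488.
One-sided p = P(T_{488} > t) ≈ 0.0064.
So 0.001 ≤ p < 0.01.

0.001 ≤ p < 0.01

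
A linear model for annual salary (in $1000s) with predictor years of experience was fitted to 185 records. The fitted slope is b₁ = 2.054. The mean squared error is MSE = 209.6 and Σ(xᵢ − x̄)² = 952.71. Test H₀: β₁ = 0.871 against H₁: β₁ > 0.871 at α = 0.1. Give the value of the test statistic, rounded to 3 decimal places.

t = 2.522

SE(b₁) = √(MSE/Sₓₓ) = √(209.6/952.71) = 0.469046.
t = (2.054 − 0.871) / 0.469046 = 2.522.
df = n − 2 = 183.
One-sided p ≈ 0.0063, which is < 0.1, so reject H₀.
There is evidence that the true slope on years of experience exceeds 0.871 $1000s per unit.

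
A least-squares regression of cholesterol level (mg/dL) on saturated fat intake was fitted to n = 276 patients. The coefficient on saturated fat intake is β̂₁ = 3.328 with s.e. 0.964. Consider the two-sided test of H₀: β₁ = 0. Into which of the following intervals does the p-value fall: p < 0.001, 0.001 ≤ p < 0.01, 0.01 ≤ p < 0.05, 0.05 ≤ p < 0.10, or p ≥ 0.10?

t = 3.328 / 0.964 = 3.452.
df = n − 2 = 276 − 2 = 274.
Two-sided p = 2·P(T_{274} > |t|) ≈ 0.0006.
So p < 0.001.

p < 0.001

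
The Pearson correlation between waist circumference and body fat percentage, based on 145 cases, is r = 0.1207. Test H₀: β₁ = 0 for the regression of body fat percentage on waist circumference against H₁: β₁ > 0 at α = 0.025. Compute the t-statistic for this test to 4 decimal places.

t = 1.4540

t = r·√(n − 2)/√(1 − r²) = 0.1207·√143/√0.985432 = 1.4540.
df = n − 2 = 143.
One-sided p ≈ 0.0741, which is ≥ 0.025, so fail to reject H₀.
The data do not give significant evidence of a linear association between waist circumference and body fat percentage.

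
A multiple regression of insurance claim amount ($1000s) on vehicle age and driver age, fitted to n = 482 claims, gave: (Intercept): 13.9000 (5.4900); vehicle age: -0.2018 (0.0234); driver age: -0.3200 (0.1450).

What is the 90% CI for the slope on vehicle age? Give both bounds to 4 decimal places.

Read off: b = -0.2018, SE = 0.0234 for vehicle age.
df = n − k − 1 = 482 − 2 − 1 = 479.
t* = t_{0.05, 479} = 1.648041.
Margin = t* × SE = 1.648041 × 0.0234 = 0.038564.
CI: -0.2018 ± 0.038564 → (-0.2404, -0.1632).

(-0.2404, -0.1632)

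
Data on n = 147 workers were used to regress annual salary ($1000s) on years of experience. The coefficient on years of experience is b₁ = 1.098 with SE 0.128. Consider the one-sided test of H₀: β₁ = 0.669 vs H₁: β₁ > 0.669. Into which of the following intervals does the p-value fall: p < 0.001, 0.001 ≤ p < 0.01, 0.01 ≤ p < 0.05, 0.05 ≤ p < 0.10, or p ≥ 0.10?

p < 0.001

t = (1.098 − 0.669) / 0.128 = 3.352.
df = n − 2 = 147 − 2 = 145.
One-sided p = P(T_{145} > t) ≈ 0.0005.
So p < 0.001.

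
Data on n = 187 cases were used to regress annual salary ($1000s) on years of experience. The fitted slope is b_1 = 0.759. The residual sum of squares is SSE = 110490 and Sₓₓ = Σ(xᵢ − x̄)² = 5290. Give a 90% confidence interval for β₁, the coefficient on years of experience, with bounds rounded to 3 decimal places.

MSE = SSE/(n − 2) = 110490/185 = 597.243.
SE(b_1) = √(MSE/Sₓₓ) = √(597.243/5290) = 0.336007.
df = n − 2 = 185.
t* = t_{0.05, 185} = 1.653132.
Margin = t* × SE = 1.653132 × 0.336007 = 0.55546.
CI: 0.759 ± 0.55546 → (0.204, 1.314).
With 90% confidence, each one-unit increase in years of experience is associated with a change of between 0.204 and 1.314 $1000s in annual salary.

(0.204, 1.314)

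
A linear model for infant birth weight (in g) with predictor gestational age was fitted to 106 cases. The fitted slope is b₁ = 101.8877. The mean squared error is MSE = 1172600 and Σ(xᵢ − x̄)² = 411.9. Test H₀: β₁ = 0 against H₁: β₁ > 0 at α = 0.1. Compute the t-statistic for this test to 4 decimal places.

SE(b₁) = √(MSE/Sₓₓ) = √(1.1726e+06/411.9) = 53.3555.
t = 101.8877 / 53.3555 = 1.9096.
df = n − 2 = 104.
One-sided p ≈ 0.0295, which is < 0.1, so reject H₀.
There is evidence that the true slope on gestational age is positive.

t = 1.9096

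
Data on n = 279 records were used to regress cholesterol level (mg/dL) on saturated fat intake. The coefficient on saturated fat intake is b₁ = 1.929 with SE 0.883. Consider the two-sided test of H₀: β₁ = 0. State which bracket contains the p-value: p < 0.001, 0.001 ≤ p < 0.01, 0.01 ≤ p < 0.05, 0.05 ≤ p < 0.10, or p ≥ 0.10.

t = 1.929 / 0.883 = 2.185.
df = n − 2 = 279 − 2 = 277.
Two-sided p = 2·P(T_{277} > |t|) ≈ 0.0298.
So 0.01 ≤ p < 0.05.

0.01 ≤ p < 0.05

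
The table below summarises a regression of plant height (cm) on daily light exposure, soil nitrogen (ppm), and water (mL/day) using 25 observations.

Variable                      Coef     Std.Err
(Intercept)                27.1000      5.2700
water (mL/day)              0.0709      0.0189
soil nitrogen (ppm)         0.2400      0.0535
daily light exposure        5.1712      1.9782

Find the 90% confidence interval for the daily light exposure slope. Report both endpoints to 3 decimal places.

Read off: b = 5.1712, SE = 1.9782 for daily light exposure.
df = n − k − 1 = 25 − 3 − 1 = 21.
t* = t_{0.05, 21} = 1.720743.
Margin = t* × SE = 1.720743 × 1.9782 = 3.40397.
CI: 5.1712 ± 3.40397 → (1.767, 8.575).

(1.767, 8.575)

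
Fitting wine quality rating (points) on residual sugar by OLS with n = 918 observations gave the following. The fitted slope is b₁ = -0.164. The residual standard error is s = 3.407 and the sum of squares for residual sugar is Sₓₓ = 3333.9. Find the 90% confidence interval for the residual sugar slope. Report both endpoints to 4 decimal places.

SE(b₁) = s/√Sₓₓ = 3.407/√3333.9 = 0.059006.
df = n − 2 = 916.
t* = t_{0.05, 916} = 1.646519.
Margin = t* × SE = 1.646519 × 0.059006 = 0.097154.
CI: -0.164 ± 0.097154 → (-0.2612, -0.0668).
With 90% confidence, each one-unit increase in residual sugar is associated with a change of between -0.2612 and -0.0668 points in wine quality rating.

(-0.2612, -0.0668)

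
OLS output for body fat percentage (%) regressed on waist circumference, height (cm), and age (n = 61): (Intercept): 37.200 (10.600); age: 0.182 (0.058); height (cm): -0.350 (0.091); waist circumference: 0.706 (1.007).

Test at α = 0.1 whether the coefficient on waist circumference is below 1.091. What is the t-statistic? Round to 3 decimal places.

Read off: b = 0.706, SE = 1.007 for waist circumference.
H₀: β₁ = 1.091 vs H₁: β₁ < 1.091.
t = (0.706 − 1.091) / 1.007 = -0.382.
df = n − k − 1 = 61 − 3 − 1 = 57.
One-sided p ≈ 0.3518, which is ≥ 0.1, so fail to reject H₀.
The data do not give significant evidence that the true slope on waist circumference is below 1.091 % per unit, holding the other predictors fixed.

t = -0.382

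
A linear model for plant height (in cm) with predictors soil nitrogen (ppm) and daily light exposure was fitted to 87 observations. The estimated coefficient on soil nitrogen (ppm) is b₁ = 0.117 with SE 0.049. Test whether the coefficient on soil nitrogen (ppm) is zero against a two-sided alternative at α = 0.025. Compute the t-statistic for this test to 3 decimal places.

t = 2.388

H₀: β₁ = 0 vs H₁: β₁ ≠ 0.
t = (b₁ − β₁⁰)/SE = 0.117 / 0.049 = 2.388.
df = n − k − 1 = 87 − 2 − 1 = 84.
Two-sided p ≈ 0.0192, which is < 0.025, so reject H₀.
There is evidence that soil nitrogen (ppm) is associated with plant height, holding the other predictors fixed.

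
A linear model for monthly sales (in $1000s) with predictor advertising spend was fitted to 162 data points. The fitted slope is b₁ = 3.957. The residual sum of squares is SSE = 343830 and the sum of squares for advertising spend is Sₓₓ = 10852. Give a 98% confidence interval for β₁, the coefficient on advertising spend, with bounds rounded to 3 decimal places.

MSE = SSE/(n − 2) = 343830/160 = 2148.94.
SE(b₁) = √(MSE/Sₓₓ) = √(2148.94/10852) = 0.444997.
df = n − 2 = 160.
t* = t_{0.01, 160} = 2.34988.
Margin = t* × SE = 2.34988 × 0.444997 = 1.04569.
CI: 3.957 ± 1.04569 → (2.911, 5.003).
With 98% confidence, each one-unit increase in advertising spend is associated with a change of between 2.911 and 5.003 $1000s in monthly sales.

(2.911, 5.003)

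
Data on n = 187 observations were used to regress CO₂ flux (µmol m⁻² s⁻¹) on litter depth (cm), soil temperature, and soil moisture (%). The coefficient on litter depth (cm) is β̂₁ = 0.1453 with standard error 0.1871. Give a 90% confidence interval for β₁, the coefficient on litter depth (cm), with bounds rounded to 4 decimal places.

(-0.1640, 0.4546)

df = n − k − 1 = 187 − 3 − 1 = 183.
t* = t_{0.05, 183} = 1.653223.
Margin = t* × SE = 1.653223 × 0.1871 = 0.309318.
CI: 0.1453 ± 0.309318 → (-0.1640, 0.4546).
With 90% confidence, each one-unit increase in litter depth (cm) is associated with a change of between -0.1640 and 0.4546 µmol m⁻² s⁻¹ in CO₂ flux, holding the other predictors fixed.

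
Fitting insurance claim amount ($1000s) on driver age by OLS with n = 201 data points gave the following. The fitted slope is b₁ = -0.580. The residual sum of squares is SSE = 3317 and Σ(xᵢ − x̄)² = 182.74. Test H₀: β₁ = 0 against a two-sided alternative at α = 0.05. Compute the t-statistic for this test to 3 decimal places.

t = -1.920

MSE = SSE/(n − 2) = 3317/199 = 16.6683.
SE(b₁) = √(MSE/Sₓₓ) = √(16.6683/182.74) = 0.302016.
t = -0.580 / 0.302016 = -1.920.
df = n − 2 = 199.
Two-sided p ≈ 0.0562, which is ≥ 0.05, so fail to reject H₀.
The data do not give significant evidence of an association between driver age and insurance claim amount.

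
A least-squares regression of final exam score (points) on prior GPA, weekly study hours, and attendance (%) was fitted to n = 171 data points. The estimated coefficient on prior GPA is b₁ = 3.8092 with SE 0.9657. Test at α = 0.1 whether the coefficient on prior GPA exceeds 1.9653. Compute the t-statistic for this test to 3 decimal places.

t = 1.909

H₀: β₁ = 1.9653 vs H₁: β₁ > 1.9653.
t = (b₁ − β₁⁰)/SE = (3.8092 − 1.9653) / 0.9657 = 1.909.
df = n − k − 1 = 171 − 3 − 1 = 167.
One-sided p ≈ 0.0290, which is < 0.1, so reject H₀.
There is evidence that the true slope on prior GPA exceeds 1.9653 points per unit, holding the other predictors fixed.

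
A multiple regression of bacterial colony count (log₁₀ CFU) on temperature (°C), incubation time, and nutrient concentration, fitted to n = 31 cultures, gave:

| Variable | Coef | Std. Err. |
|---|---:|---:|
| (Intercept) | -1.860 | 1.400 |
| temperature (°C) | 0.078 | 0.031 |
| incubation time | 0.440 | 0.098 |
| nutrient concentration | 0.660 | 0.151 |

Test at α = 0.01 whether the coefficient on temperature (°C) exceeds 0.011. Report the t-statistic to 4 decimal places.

t = 2.1613

Read off: b = 0.078, SE = 0.031 for temperature (°C).
H₀: β₁ = 0.011 vs H₁: β₁ > 0.011.
t = (0.078 − 0.011) / 0.031 = 2.1613.
df = n − k − 1 = 31 − 3 − 1 = 27.
One-sided p ≈ 0.0199, which is ≥ 0.01, so fail to reject H₀.
The data do not give significant evidence that the true slope on temperature (°C) exceeds 0.011 log₁₀ CFU per unit, holding the other predictors fixed.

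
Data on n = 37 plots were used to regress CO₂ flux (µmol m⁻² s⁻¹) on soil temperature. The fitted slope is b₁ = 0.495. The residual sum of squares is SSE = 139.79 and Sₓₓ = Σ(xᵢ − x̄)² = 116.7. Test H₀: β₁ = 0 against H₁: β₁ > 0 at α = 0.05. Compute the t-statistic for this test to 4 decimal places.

MSE = SSE/(n − 2) = 139.79/35 = 3.994.
SE(b₁) = √(MSE/Sₓₓ) = √(3.994/116.7) = 0.184999.
t = 0.495 / 0.184999 = 2.6757.
df = n − 2 = 35.
One-sided p ≈ 0.0056, which is < 0.05, so reject H₀.
There is evidence that the true slope on soil temperature is positive.

t = 2.6757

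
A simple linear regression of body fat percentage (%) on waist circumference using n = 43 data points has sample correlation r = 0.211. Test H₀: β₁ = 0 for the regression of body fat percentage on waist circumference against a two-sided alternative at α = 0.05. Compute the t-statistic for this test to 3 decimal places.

t = 1.382

t = r·√(n − 2)/√(1 − r²) = 0.211·√41/√0.955479 = 1.382.
df = n − 2 = 41.
Two-sided p ≈ 0.1744, which is ≥ 0.05, so fail to reject H₀.
The data do not give significant evidence of a linear association between waist circumference and body fat percentage.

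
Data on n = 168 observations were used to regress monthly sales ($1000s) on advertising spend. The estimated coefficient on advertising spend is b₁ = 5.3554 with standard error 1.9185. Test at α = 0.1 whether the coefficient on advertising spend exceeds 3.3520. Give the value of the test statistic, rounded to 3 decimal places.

t = 1.044

H₀: β₁ = 3.3520 vs H₁: β₁ > 3.3520.
t = (b₁ − β₁⁰)/SE = (5.3554 − 3.3520) / 1.9185 = 1.044.
df = n − 2 = 168 − 2 = 166.
One-sided p ≈ 0.1489, which is ≥ 0.1, so fail to reject H₀.
The data do not give significant evidence that the true slope on advertising spend exceeds 3.3520 $1000s per unit.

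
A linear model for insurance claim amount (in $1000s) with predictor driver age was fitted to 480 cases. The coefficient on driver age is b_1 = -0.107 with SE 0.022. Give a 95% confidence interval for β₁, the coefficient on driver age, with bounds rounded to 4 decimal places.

(-0.1502, -0.0638)

df = n − 2 = 480 − 2 = 478.
t* = t_{0.025, 478} = 1.964939.
Margin = t* × SE = 1.964939 × 0.022 = 0.043229.
CI: -0.107 ± 0.043229 → (-0.1502, -0.0638).
With 95% confidence, each one-unit increase in driver age is associated with a change of between -0.1502 and -0.0638 $1000s in insurance claim amount.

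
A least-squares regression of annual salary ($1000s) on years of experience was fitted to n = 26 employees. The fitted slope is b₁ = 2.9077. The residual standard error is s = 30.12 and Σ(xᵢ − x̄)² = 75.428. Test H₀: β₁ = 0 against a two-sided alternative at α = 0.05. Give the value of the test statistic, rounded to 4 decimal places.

SE(b₁) = s/√Sₓₓ = 30.12/√75.428 = 3.46808.
t = 2.9077 / 3.46808 = 0.8384.
df = n − 2 = 24.
Two-sided p ≈ 0.4101, which is ≥ 0.05, so fail to reject H₀.
The data do not give significant evidence of an association between years of experience and annual salary.

t = 0.8384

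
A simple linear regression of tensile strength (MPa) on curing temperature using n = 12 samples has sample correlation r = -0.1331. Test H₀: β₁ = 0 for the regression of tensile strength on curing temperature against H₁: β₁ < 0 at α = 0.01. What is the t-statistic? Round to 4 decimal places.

t = r·√(n − 2)/√(1 − r²) = -0.1331·√10/√0.982284 = -0.4247.
df = n − 2 = 10.
One-sided p ≈ 0.3400, which is ≥ 0.01, so fail to reject H₀.
The data do not give significant evidence of a linear association between curing temperature and tensile strength.

t = -0.4247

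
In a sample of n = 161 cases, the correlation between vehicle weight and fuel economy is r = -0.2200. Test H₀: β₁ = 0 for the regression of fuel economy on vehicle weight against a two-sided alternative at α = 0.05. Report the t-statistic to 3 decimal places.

t = r·√(n − 2)/√(1 − r²) = -0.2200·√159/√0.9516 = -2.844.
df = n − 2 = 159.
Two-sided p ≈ 0.0050, which is < 0.05, so reject H₀.
There is evidence of a linear association between vehicle weight and fuel economy.

t = -2.844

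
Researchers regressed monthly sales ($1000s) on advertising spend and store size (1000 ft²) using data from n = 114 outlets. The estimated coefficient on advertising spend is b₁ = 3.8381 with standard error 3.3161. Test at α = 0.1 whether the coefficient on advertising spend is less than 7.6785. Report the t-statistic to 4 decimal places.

t = -1.1581

H₀: β₁ = 7.6785 vs H₁: β₁ < 7.6785.
t = (b₁ − β₁⁰)/SE = (3.8381 − 7.6785) / 3.3161 = -1.1581.
df = n − k − 1 = 114 − 2 − 1 = 111.
One-sided p ≈ 0.1247, which is ≥ 0.1, so fail to reject H₀.
The data do not give significant evidence that the true slope on advertising spend is below 7.6785 $1000s per unit, holding the other predictors fixed.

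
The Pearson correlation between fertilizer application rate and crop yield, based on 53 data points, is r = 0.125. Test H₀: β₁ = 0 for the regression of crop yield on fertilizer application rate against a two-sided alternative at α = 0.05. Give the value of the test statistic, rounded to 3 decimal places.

t = 0.900

t = r·√(n − 2)/√(1 − r²) = 0.125·√51/√0.984375 = 0.900.
df = n − 2 = 51.
Two-sided p ≈ 0.3725, which is ≥ 0.05, so fail to reject H₀.
The data do not give significant evidence of a linear association between fertilizer application rate and crop yield.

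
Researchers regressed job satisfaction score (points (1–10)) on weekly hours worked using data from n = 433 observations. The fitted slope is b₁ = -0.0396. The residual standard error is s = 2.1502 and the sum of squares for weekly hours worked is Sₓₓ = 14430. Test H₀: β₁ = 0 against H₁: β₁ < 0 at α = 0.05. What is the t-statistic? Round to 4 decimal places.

t = -2.2123

SE(b₁) = s/√Sₓₓ = 2.1502/√14430 = 0.0178997.
t = -0.0396 / 0.0178997 = -2.2123.
df = n − 2 = 431.
One-sided p ≈ 0.0137, which is < 0.05, so reject H₀.
There is evidence that the true slope on weekly hours worked is negative.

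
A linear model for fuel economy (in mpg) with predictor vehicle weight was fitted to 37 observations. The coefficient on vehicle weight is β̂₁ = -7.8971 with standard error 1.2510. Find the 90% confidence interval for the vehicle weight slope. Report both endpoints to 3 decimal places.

(-10.011, -5.783)

df = n − 2 = 37 − 2 = 35.
t* = t_{0.05, 35} = 1.689572.
Margin = t* × SE = 1.689572 × 1.2510 = 2.11366.
CI: -7.8971 ± 2.11366 → (-10.011, -5.783).
With 90% confidence, each one-unit increase in vehicle weight is associated with a change of between -10.011 and -5.783 mpg in fuel economy.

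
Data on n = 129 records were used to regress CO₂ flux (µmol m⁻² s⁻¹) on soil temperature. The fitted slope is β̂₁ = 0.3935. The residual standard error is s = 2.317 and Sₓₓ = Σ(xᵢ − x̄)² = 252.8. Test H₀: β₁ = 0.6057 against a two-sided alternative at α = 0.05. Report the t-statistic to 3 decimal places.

t = -1.456

SE(β̂₁) = s/√Sₓₓ = 2.317/√252.8 = 0.145726.
t = (0.3935 − 0.6057) / 0.145726 = -1.456.
df = n − 2 = 127.
Two-sided p ≈ 0.1478, which is ≥ 0.05, so fail to reject H₀.
The data are consistent with a true slope of 0.6057 µmol m⁻² s⁻¹ per unit of soil temperature.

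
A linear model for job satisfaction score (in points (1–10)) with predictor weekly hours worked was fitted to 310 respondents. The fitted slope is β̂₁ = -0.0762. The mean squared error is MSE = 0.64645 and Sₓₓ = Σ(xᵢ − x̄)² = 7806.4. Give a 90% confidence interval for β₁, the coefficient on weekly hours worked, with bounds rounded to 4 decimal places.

(-0.0912, -0.0612)

SE(β̂₁) = √(MSE/Sₓₓ) = √(0.64645/7806.4) = 0.00910001.
df = n − 2 = 308.
t* = t_{0.05, 308} = 1.649816.
Margin = t* × SE = 1.649816 × 0.00910001 = 0.015013.
CI: -0.0762 ± 0.015013 → (-0.0912, -0.0612).
With 90% confidence, each one-unit increase in weekly hours worked is associated with a change of between -0.0912 and -0.0612 points (1–10) in job satisfaction score.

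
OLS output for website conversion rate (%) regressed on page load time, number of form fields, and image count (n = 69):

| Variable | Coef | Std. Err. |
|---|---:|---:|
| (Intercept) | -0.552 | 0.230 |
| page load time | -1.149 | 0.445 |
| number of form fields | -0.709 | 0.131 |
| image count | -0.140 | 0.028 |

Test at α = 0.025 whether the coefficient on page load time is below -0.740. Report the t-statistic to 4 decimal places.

t = -0.9191

Read off: b = -1.149, SE = 0.445 for page load time.
H₀: β₁ = -0.740 vs H₁: β₁ < -0.740.
t = (-1.149 − (-0.740)) / 0.445 = -0.9191.
df = n − k − 1 = 69 − 3 − 1 = 65.
One-sided p ≈ 0.1807, which is ≥ 0.025, so fail to reject H₀.
The data do not give significant evidence that the true slope on page load time is below -0.740 % per unit, holding the other predictors fixed.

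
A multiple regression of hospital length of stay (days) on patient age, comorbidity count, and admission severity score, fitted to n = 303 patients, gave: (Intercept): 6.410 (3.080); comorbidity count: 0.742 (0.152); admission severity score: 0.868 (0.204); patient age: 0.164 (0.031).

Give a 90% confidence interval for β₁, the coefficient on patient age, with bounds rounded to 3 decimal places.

(0.113, 0.215)

Read off: b = 0.164, SE = 0.031 for patient age.
df = n − k − 1 = 303 − 3 − 1 = 299.
t* = t_{0.05, 299} = 1.649966.
Margin = t* × SE = 1.649966 × 0.031 = 0.05115.
CI: 0.164 ± 0.05115 → (0.113, 0.215).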